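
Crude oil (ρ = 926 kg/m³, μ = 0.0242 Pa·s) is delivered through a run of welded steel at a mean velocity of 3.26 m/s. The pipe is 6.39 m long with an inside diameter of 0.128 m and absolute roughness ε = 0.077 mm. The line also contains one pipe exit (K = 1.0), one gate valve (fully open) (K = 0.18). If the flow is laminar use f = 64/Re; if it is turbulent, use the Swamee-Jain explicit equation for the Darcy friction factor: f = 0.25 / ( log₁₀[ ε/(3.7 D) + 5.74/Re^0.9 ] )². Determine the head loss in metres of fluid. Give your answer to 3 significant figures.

Reynolds number Re = ρVD/μ = 926 · 3.26 · 0.128 / 0.0242 = 1.597e+04.
Re > 4000 → turbulent. Relative roughness ε/D = 7.7e-05/0.128 = 0.000602. Swamee-Jain: f = 0.25/(log₁₀[0.000602/3.7 + 5.74/1.597e+04^0.9])² = 0.25/(log₁₀[0.000163 + 0.000946])² = 0.25/(-2.955)² = 0.02863.
Total minor-loss coefficient ΣK = 1·1 + 1·0.18 = 1.18.
ΔP = [f·L/D + ΣK]·(ρV²/2) = [0.02863·6.39/0.128 + 1.18]·(926·3.26²/2) = [1.429 + 1.18]·4921 = 1.284e+04 Pa.
Head loss h_f = ΔP/(ρg) = 1.284e+04/(926·9.81) = 1.41 m.

h_f ≈ 1.41 m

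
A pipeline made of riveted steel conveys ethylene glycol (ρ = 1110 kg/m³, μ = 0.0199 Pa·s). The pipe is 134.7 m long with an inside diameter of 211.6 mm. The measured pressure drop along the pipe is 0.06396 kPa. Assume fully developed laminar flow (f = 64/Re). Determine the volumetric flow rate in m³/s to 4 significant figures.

For laminar flow, f = 64/Re with Re = ρVD/μ, so Darcy-Weisbach reduces to ΔP = 32μLV/D². Solving for V: V = ΔP·D²/(32μL) = 63.96·(0.2116)²/(32·0.0199·134.7) = 0.03339 m/s.
Check: Re = ρVD/μ = 1110·0.03339·0.2116/0.0199 = 394.1 < 2300, so the laminar assumption holds.
Q = V·A = 0.03339·(π/4·0.2116²) = 0.001174 m³/s = 0.001174 m³/s.

Q ≈ 0.001174 m³/s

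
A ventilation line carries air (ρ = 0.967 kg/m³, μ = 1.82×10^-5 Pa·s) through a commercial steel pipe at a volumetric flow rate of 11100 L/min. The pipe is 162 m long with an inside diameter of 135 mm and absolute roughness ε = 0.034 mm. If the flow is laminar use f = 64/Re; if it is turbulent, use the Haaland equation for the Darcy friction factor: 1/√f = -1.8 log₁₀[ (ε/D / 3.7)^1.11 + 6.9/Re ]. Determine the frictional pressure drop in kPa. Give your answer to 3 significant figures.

Q = 11100 L/min = 11100/60000 = 0.185 m³/s.
Cross-sectional area A = πD²/4 = π(0.135)²/4 = 0.01431 m²; mean velocity V = Q/A = 0.185/0.01431 = 12.92 m/s.
Reynolds number Re = ρVD/μ = 0.967 · 12.92 · 0.135 / 1.82e-05 = 9.271e+04.
Re > 4000 → turbulent. Relative roughness ε/D = 3.4e-05/0.135 = 0.000252. Haaland: 1/√f = -1.8 log₁₀[(0.000252/3.7)^1.11 + 6.9/9.271e+04] = -1.8 log₁₀[2.37e-05 + 7.44e-05] = 7.215, so f = 0.01921.
Darcy-Weisbach: ΔP = f(L/D)(ρV²/2) = 0.01921·(162/0.135)·(0.967·12.92²/2) = 0.01921·1200·80.77 = 1862 Pa.
ΔP = 1862 Pa = 1.86 kPa.

ΔP ≈ 1.86 kPa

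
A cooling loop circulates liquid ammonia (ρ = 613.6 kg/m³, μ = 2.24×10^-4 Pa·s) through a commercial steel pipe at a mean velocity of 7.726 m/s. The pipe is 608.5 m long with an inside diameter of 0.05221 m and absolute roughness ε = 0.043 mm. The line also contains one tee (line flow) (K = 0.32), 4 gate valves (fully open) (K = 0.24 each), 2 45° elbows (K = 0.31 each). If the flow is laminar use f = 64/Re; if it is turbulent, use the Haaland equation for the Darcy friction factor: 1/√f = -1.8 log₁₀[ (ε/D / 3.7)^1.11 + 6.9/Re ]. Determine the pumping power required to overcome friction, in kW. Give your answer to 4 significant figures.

P ≈ 67.85 kW

Reynolds number Re = ρVD/μ = 613.6 · 7.726 · 0.05221 / 0.000224 = 1.105e+06.
Re > 4000 → turbulent. Relative roughness ε/D = 4.3e-05/0.05221 = 0.000824. Haaland: 1/√f = -1.8 log₁₀[(0.000824/3.7)^1.11 + 6.9/1.105e+06] = -1.8 log₁₀[8.83e-05 + 6.24e-06] = 7.244, so f = 0.01906.
Total minor-loss coefficient ΣK = 1·0.32 + 4·0.24 + 2·0.31 = 1.9.
ΔP = [f·L/D + ΣK]·(ρV²/2) = [0.01906·608.5/0.05221 + 1.9]·(613.6·7.726²/2) = [222.1 + 1.9]·1.831e+04 = 4.102e+06 Pa.
Q = V·A = 7.726·0.002141 = 0.01654 m³/s.
Pumping power P = QΔP = 0.01654·4.102e+06 = 67848 W = 67.85 kW.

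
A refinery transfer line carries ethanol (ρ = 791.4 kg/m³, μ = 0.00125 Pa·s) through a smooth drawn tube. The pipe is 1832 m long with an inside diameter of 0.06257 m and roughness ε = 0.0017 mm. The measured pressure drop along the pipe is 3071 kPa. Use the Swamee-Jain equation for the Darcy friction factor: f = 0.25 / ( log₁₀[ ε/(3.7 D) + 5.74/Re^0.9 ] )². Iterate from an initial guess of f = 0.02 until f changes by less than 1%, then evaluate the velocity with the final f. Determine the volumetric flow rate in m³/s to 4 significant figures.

Rearranging Darcy-Weisbach: V = √(2·ΔP·D/(f·L·ρ)). With ε/D = 1.7e-06/0.06257 = 2.72e-05, iterate starting from f = 0.02:
  f = 0.02 → V = √(2·3.071e+06·0.06257/(0.02·1832·791.4)) = 3.641 m/s; Re = ρVD/μ = 1.442e+05; f → 0.01678
  f = 0.01678 → V = 3.975 m/s; Re = 1.575e+05; f → 0.0165
  f = 0.0165 → V = 4.008 m/s; Re = 1.588e+05; f → 0.01647
Converged (Δf/f < 1%). With the final f = 0.01647: V = √(2·3.071e+06·0.06257/(0.01647·1832·791.4)) = 4.012 m/s.
Q = V·A = 4.012·(π/4·0.06257²) = 0.01234 m³/s = 0.01234 m³/s.

Q ≈ 0.01234 m³/s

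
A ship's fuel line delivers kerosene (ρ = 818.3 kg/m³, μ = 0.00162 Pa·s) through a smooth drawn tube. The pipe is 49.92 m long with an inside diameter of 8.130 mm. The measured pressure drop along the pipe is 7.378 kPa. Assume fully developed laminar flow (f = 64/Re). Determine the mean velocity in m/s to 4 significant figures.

For laminar flow, f = 64/Re with Re = ρVD/μ, so Darcy-Weisbach reduces to ΔP = 32μLV/D². Solving for V: V = ΔP·D²/(32μL) = 7378·(0.00813)²/(32·0.00162·49.92) = 0.1884 m/s.
Check: Re = ρVD/μ = 818.3·0.1884·0.00813/0.00162 = 773.9 < 2300, so the laminar assumption holds.

V ≈ 0.1884 m/s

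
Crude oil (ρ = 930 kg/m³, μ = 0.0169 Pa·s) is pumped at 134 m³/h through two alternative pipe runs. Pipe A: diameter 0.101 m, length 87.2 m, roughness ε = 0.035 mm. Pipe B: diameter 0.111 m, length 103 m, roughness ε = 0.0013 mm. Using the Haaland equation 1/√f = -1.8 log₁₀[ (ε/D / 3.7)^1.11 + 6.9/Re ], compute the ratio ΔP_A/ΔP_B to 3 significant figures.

Pipe A: V = Q/A = 0.03722/0.008012 = 4.646 m/s; Re = 2.582e+04; ε/D = 0.000347; Haaland → f = 0.02489; ΔP_A = f(L/D)(ρV²/2) = 2.157e+05 Pa.
Pipe B: V = Q/A = 0.03722/0.009677 = 3.847 m/s; Re = 2.35e+04; ε/D = 1.17e-05; Haaland → f = 0.02476; ΔP_B = f(L/D)(ρV²/2) = 1.58e+05 Pa.
ΔP_A/ΔP_B = 2.157e+05/1.58e+05 = 1.36.

ΔP_A/ΔP_B ≈ 1.36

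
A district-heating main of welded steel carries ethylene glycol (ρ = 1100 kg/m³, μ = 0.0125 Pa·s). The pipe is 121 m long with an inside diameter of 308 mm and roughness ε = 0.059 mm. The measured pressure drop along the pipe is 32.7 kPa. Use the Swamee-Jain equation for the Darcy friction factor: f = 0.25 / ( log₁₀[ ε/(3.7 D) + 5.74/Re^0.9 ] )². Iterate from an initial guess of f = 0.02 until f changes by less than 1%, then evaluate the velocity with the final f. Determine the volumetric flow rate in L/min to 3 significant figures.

Rearranging Darcy-Weisbach: V = √(2·ΔP·D/(f·L·ρ)). With ε/D = 5.9e-05/0.308 = 0.000192, iterate starting from f = 0.02:
  f = 0.02 → V = √(2·3.27e+04·0.308/(0.02·121·1100)) = 2.751 m/s; Re = ρVD/μ = 7.456e+04; f → 0.01995
Converged (Δf/f < 1%). With the final f = 0.01995: V = √(2·3.27e+04·0.308/(0.01995·121·1100)) = 2.755 m/s.
Q = V·A = 2.755·(π/4·0.308²) = 0.2052 m³/s = 12300 L/min.

Q ≈ 12300 L/min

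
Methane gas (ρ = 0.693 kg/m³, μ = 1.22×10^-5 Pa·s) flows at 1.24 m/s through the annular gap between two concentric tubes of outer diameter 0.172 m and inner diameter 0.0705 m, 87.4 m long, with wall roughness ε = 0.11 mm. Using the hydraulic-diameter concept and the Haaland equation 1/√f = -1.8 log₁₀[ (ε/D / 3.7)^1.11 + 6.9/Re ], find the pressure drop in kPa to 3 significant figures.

ΔP ≈ 0.0161 kPa

Hydraulic diameter D_h = 4A/P = D_o - D_i = 0.172 - 0.0705 = 0.1015 m.
Re = ρVD_h/μ = 0.693·1.24·0.1015/1.22e-05 = 7149.
ε/D_h = 0.00011/0.1015 = 0.00108; Haaland gives 1/√f = -1.8 log₁₀[0.00012+0.000965] = 5.336, so f = 0.03512.
ΔP = f(L/D_h)(ρV²/2) = 0.03512·87.4/0.1015·0.5328 = 16.11 Pa.
ΔP = 0.0161 kPa.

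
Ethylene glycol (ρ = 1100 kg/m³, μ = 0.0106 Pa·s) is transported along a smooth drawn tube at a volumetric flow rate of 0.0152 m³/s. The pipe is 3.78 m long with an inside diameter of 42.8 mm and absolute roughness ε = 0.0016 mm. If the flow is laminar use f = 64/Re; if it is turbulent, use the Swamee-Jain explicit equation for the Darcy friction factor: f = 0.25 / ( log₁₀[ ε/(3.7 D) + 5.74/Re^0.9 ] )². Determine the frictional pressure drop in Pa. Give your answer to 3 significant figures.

Cross-sectional area A = πD²/4 = π(0.0428)²/4 = 0.001439 m²; mean velocity V = Q/A = 0.0152/0.001439 = 10.56 m/s.
Reynolds number Re = ρVD/μ = 1100 · 10.56 · 0.0428 / 0.0106 = 4.692e+04.
Re > 4000 → turbulent. Relative roughness ε/D = 1.6e-06/0.0428 = 3.74e-05. Swamee-Jain: f = 0.25/(log₁₀[3.74e-05/3.7 + 5.74/4.692e+04^0.9])² = 0.25/(log₁₀[1.01e-05 + 0.000359])² = 0.25/(-3.433)² = 0.02121.
Darcy-Weisbach: ΔP = f(L/D)(ρV²/2) = 0.02121·(3.78/0.0428)·(1100·10.56²/2) = 0.02121·88.32·6.139e+04 = 1.15e+05 Pa.

ΔP ≈ 115000 Pa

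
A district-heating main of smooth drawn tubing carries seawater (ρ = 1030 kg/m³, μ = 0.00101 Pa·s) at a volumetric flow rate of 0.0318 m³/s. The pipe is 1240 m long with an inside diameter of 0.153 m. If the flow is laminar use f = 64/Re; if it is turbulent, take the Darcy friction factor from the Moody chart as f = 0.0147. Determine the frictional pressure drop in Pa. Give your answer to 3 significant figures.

ΔP ≈ 184000 Pa

Cross-sectional area A = πD²/4 = π(0.153)²/4 = 0.01839 m²; mean velocity V = Q/A = 0.0318/0.01839 = 1.73 m/s.
Reynolds number Re = ρVD/μ = 1030 · 1.73 · 0.153 / 0.00101 = 2.699e+05.
Re > 4000 → turbulent; use the Moody-chart value f = 0.0147.
Darcy-Weisbach: ΔP = f(L/D)(ρV²/2) = 0.0147·(1240/0.153)·(1030·1.73²/2) = 0.0147·8105·1541 = 1.836e+05 Pa.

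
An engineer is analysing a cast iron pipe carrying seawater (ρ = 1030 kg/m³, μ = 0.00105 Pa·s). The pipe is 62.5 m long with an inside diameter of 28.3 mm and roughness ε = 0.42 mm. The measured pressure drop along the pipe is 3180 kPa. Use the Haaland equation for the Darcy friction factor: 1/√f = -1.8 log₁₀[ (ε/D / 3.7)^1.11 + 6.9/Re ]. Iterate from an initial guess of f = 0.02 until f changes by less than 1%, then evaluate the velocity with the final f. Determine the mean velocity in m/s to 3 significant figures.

Rearranging Darcy-Weisbach: V = √(2·ΔP·D/(f·L·ρ)). With ε/D = 0.00042/0.0283 = 0.0148, iterate starting from f = 0.02:
  f = 0.02 → V = √(2·3.18e+06·0.0283/(0.02·62.5·1030)) = 11.82 m/s; Re = ρVD/μ = 3.282e+05; f → 0.04374
  f = 0.04374 → V = 7.995 m/s; Re = 2.219e+05; f → 0.04381
Converged (Δf/f < 1%). With the final f = 0.04381: V = √(2·3.18e+06·0.0283/(0.04381·62.5·1030)) = 7.989 m/s.

V ≈ 7.99 m/s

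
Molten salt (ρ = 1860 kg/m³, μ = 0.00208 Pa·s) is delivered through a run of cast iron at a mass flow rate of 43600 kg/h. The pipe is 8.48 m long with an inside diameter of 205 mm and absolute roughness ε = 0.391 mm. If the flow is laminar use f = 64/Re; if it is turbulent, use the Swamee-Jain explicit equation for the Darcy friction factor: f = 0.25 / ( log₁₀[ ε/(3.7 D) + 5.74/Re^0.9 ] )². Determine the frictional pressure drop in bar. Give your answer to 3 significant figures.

ṁ = 43600 kg/h = 43600/3600 = 12.11 kg/s.
A = πD²/4 = π(0.205)²/4 = 0.03301 m²; mean velocity V = ṁ/(ρA) = 12.11/(1860 · 0.03301) = 0.1973 m/s.
Reynolds number Re = ρVD/μ = 1860 · 0.1973 · 0.205 / 0.00208 = 3.616e+04.
Re > 4000 → turbulent. Relative roughness ε/D = 0.000391/0.205 = 0.00191. Swamee-Jain: f = 0.25/(log₁₀[0.00191/3.7 + 5.74/3.616e+04^0.9])² = 0.25/(log₁₀[0.000515 + 0.000453])² = 0.25/(-3.014)² = 0.02753.
Darcy-Weisbach: ΔP = f(L/D)(ρV²/2) = 0.02753·(8.48/0.205)·(1860·0.1973²/2) = 0.02753·41.37·36.19 = 41.21 Pa.
ΔP = 41.21 Pa = 4.12×10^-4 bar.

ΔP ≈ 4.12×10^-4 bar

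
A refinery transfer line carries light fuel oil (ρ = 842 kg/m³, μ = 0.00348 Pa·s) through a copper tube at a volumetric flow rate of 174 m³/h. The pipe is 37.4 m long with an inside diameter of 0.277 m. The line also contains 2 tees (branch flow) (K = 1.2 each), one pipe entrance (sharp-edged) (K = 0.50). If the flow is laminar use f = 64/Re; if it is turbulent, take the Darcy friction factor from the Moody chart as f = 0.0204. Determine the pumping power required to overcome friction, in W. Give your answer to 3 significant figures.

P ≈ 74.0 W

Q = 174 m³/h = 174/3600 = 0.04833 m³/s.
Cross-sectional area A = πD²/4 = π(0.277)²/4 = 0.06026 m²; mean velocity V = Q/A = 0.04833/0.06026 = 0.802 m/s.
Reynolds number Re = ρVD/μ = 842 · 0.802 · 0.277 / 0.00348 = 5.375e+04.
Re > 4000 → turbulent; use the Moody-chart value f = 0.0204.
Total minor-loss coefficient ΣK = 2·1.2 + 1·0.5 = 2.9.
ΔP = [f·L/D + ΣK]·(ρV²/2) = [0.0204·37.4/0.277 + 2.9]·(842·0.802²/2) = [2.754 + 2.9]·270.8 = 1531 Pa.
Pumping power P = QΔP = 0.04833·1531 = 74.01 W = 74.0 W.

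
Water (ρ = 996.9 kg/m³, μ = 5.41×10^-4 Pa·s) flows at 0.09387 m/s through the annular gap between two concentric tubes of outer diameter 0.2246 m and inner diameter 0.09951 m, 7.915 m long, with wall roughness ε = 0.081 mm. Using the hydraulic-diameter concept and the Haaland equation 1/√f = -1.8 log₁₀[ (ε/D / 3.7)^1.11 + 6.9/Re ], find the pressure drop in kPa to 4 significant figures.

Hydraulic diameter D_h = 4A/P = D_o - D_i = 0.2246 - 0.09951 = 0.1251 m.
Re = ρVD_h/μ = 996.9·0.09387·0.1251/0.000541 = 2.164e+04.
ε/D_h = 8.1e-05/0.1251 = 0.000648; Haaland gives 1/√f = -1.8 log₁₀[6.76e-05+0.000319] = 6.143, so f = 0.0265.
ΔP = f(L/D_h)(ρV²/2) = 0.0265·7.915/0.1251·4.392 = 7.364 Pa.
ΔP = 0.007364 kPa.

ΔP ≈ 0.007364 kPa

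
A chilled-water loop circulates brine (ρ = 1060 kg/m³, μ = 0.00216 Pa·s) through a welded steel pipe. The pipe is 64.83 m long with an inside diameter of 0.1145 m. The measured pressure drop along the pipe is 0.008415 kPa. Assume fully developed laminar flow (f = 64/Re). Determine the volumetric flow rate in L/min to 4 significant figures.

Q ≈ 15.21 L/min

For laminar flow, f = 64/Re with Re = ρVD/μ, so Darcy-Weisbach reduces to ΔP = 32μLV/D². Solving for V: V = ΔP·D²/(32μL) = 8.415·(0.1145)²/(32·0.00216·64.83) = 0.02462 m/s.
Check: Re = ρVD/μ = 1060·0.02462·0.1145/0.00216 = 1383 < 2300, so the laminar assumption holds.
Q = V·A = 0.02462·(π/4·0.1145²) = 0.0002535 m³/s = 15.21 L/min.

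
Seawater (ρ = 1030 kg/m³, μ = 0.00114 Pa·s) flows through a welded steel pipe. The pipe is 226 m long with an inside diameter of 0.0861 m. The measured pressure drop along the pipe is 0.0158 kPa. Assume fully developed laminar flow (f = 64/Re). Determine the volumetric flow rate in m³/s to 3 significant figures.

Q ≈ 8.27×10^-5 m³/s

For laminar flow, f = 64/Re with Re = ρVD/μ, so Darcy-Weisbach reduces to ΔP = 32μLV/D². Solving for V: V = ΔP·D²/(32μL) = 15.8·(0.0861)²/(32·0.00114·226) = 0.01421 m/s.
Check: Re = ρVD/μ = 1030·0.01421·0.0861/0.00114 = 1105 < 2300, so the laminar assumption holds.
Q = V·A = 0.01421·(π/4·0.0861²) = 8.272e-05 m³/s = 8.27×10^-5 m³/s.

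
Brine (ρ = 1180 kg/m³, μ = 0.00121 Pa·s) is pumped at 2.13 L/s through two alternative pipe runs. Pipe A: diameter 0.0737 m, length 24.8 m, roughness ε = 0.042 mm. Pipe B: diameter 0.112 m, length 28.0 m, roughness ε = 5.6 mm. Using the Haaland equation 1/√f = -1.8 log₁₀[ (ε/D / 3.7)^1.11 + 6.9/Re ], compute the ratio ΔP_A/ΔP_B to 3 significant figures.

ΔP_A/ΔP_B ≈ 2.35

Pipe A: V = Q/A = 0.00213/0.004266 = 0.4993 m/s; Re = 3.589e+04; ε/D = 0.00057; Haaland → f = 0.02381; ΔP_A = f(L/D)(ρV²/2) = 1178 Pa.
Pipe B: V = Q/A = 0.00213/0.009852 = 0.2162 m/s; Re = 2.361e+04; ε/D = 0.05; Haaland → f = 0.07273; ΔP_B = f(L/D)(ρV²/2) = 501.4 Pa.
ΔP_A/ΔP_B = 1178/501.4 = 2.35.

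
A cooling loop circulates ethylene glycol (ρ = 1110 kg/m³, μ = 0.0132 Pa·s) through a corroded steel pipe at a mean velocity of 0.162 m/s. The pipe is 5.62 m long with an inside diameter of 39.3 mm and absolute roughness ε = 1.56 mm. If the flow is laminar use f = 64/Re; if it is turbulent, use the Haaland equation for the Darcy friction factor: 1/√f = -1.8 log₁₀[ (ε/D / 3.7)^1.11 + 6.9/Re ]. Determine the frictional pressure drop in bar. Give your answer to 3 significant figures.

Reynolds number Re = ρVD/μ = 1110 · 0.162 · 0.0393 / 0.0132 = 535.4.
Re < 2300 → laminar flow, so f = 64/Re = 64/535.4 = 0.1195 (the turbulent correlation is not needed).
Darcy-Weisbach: ΔP = f(L/D)(ρV²/2) = 0.1195·(5.62/0.0393)·(1110·0.162²/2) = 0.1195·143·14.57 = 249 Pa.
ΔP = 249 Pa = 0.00249 bar.

ΔP ≈ 0.00249 bar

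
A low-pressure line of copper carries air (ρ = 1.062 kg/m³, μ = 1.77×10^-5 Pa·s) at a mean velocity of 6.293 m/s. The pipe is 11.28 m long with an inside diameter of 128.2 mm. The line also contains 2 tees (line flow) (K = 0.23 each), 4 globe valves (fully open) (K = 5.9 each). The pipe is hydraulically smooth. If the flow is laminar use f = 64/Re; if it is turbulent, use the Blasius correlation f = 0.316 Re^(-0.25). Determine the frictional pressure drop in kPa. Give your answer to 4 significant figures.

Reynolds number Re = ρVD/μ = 1.062 · 6.293 · 0.1282 / 1.77e-05 = 4.841e+04.
Re > 4000 → turbulent. Smooth-pipe (Blasius): f = 0.316 Re^(-0.25) = 0.316/(4.841e+04)^0.25 = 0.0213.
Total minor-loss coefficient ΣK = 2·0.23 + 4·5.9 = 24.1.
ΔP = [f·L/D + ΣK]·(ρV²/2) = [0.0213·11.28/0.1282 + 24.1]·(1.062·6.293²/2) = [1.874 + 24.1]·21.03 = 545.4 Pa.
ΔP = 545.4 Pa = 0.5454 kPa.

ΔP ≈ 0.5454 kPa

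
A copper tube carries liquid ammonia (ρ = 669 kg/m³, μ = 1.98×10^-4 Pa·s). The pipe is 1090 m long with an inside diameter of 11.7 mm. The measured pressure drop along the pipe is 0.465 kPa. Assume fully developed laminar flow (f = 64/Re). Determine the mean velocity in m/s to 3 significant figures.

V ≈ 0.00922 m/s

For laminar flow, f = 64/Re with Re = ρVD/μ, so Darcy-Weisbach reduces to ΔP = 32μLV/D². Solving for V: V = ΔP·D²/(32μL) = 465·(0.0117)²/(32·0.000198·1090) = 0.009217 m/s.
Check: Re = ρVD/μ = 669·0.009217·0.0117/0.000198 = 364.4 < 2300, so the laminar assumption holds.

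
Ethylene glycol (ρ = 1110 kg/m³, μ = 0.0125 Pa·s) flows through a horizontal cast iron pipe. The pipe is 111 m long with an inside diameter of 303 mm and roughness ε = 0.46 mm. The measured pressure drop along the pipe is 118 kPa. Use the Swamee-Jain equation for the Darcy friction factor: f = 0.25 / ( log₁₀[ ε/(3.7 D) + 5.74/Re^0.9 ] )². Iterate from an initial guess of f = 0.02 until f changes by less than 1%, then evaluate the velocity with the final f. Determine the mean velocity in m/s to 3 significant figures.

V ≈ 4.97 m/s

Rearranging Darcy-Weisbach: V = √(2·ΔP·D/(f·L·ρ)). With ε/D = 0.00046/0.303 = 0.00152, iterate starting from f = 0.02:
  f = 0.02 → V = √(2·1.18e+05·0.303/(0.02·111·1110)) = 5.387 m/s; Re = ρVD/μ = 1.449e+05; f → 0.02342
  f = 0.02342 → V = 4.978 m/s; Re = 1.339e+05; f → 0.02353
Converged (Δf/f < 1%). With the final f = 0.02353: V = √(2·1.18e+05·0.303/(0.02353·111·1110)) = 4.967 m/s.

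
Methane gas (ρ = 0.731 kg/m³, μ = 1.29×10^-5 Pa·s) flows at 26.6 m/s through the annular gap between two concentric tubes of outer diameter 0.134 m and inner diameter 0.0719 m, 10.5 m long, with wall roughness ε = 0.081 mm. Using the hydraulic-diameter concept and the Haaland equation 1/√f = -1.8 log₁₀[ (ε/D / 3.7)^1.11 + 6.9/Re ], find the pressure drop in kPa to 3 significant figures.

Hydraulic diameter D_h = 4A/P = D_o - D_i = 0.134 - 0.0719 = 0.0621 m.
Re = ρVD_h/μ = 0.731·26.6·0.0621/1.29e-05 = 9.361e+04.
ε/D_h = 8.1e-05/0.0621 = 0.0013; Haaland gives 1/√f = -1.8 log₁₀[0.000147+7.37e-05] = 6.581, so f = 0.02309.
ΔP = f(L/D_h)(ρV²/2) = 0.02309·10.5/0.0621·258.6 = 1010 Pa.
ΔP = 1.01 kPa.

ΔP ≈ 1.01 kPa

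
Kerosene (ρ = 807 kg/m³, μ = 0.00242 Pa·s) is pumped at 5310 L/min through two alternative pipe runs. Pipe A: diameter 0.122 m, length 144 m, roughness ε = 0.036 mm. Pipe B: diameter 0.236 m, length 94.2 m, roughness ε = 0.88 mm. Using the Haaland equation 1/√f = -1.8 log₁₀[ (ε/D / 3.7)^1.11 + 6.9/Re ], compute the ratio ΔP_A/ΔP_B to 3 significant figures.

ΔP_A/ΔP_B ≈ 24.3

Pipe A: V = Q/A = 0.0885/0.01169 = 7.571 m/s; Re = 3.08e+05; ε/D = 0.000295; Haaland → f = 0.01673; ΔP_A = f(L/D)(ρV²/2) = 4.566e+05 Pa.
Pipe B: V = Q/A = 0.0885/0.04374 = 2.023 m/s; Re = 1.592e+05; ε/D = 0.00373; Haaland → f = 0.02855; ΔP_B = f(L/D)(ρV²/2) = 1.882e+04 Pa.
ΔP_A/ΔP_B = 4.566e+05/1.882e+04 = 24.3.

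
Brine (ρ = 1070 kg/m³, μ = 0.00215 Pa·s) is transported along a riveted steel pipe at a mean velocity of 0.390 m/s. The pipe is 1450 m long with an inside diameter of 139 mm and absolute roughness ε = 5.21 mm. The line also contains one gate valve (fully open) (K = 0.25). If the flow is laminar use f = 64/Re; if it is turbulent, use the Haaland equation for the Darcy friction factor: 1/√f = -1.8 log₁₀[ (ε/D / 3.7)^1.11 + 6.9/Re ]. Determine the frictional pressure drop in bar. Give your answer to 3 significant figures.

ΔP ≈ 0.544 bar

Reynolds number Re = ρVD/μ = 1070 · 0.39 · 0.139 / 0.00215 = 2.698e+04.
Re > 4000 → turbulent. Relative roughness ε/D = 0.00521/0.139 = 0.0375. Haaland: 1/√f = -1.8 log₁₀[(0.0375/3.7)^1.11 + 6.9/2.698e+04] = -1.8 log₁₀[0.00611 + 0.000256] = 3.953, so f = 0.064.
Total minor-loss coefficient ΣK = 1·0.25 = 0.25.
ΔP = [f·L/D + ΣK]·(ρV²/2) = [0.064·1450/0.139 + 0.25]·(1070·0.39²/2) = [667.7 + 0.25]·81.37 = 5.435e+04 Pa.
ΔP = 5.435e+04 Pa = 0.544 bar.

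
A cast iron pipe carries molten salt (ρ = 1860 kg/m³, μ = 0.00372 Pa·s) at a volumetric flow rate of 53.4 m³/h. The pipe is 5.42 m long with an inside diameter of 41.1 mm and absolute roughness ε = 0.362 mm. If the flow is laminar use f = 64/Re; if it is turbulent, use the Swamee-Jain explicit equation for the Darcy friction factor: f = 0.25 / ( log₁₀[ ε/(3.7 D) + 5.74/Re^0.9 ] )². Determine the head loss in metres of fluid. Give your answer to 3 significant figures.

Q = 53.4 m³/h = 53.4/3600 = 0.01483 m³/s.
Cross-sectional area A = πD²/4 = π(0.0411)²/4 = 0.001327 m²; mean velocity V = Q/A = 0.01483/0.001327 = 11.18 m/s.
Reynolds number Re = ρVD/μ = 1860 · 11.18 · 0.0411 / 0.00372 = 2.298e+05.
Re > 4000 → turbulent. Relative roughness ε/D = 0.000362/0.0411 = 0.00881. Swamee-Jain: f = 0.25/(log₁₀[0.00881/3.7 + 5.74/2.298e+05^0.9])² = 0.25/(log₁₀[0.00238 + 8.59e-05])² = 0.25/(-2.608)² = 0.03676.
Darcy-Weisbach: ΔP = f(L/D)(ρV²/2) = 0.03676·(5.42/0.0411)·(1860·11.18²/2) = 0.03676·131.9·1.163e+05 = 5.635e+05 Pa.
Head loss h_f = ΔP/(ρg) = 5.635e+05/(1860·9.81) = 30.9 m.

h_f ≈ 30.9 m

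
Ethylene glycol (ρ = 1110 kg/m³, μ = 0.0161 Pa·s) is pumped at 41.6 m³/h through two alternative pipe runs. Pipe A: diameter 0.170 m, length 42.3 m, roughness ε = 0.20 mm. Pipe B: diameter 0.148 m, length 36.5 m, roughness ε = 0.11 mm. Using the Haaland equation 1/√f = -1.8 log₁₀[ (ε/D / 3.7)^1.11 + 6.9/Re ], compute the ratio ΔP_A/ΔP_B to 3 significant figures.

ΔP_A/ΔP_B ≈ 0.610

Pipe A: V = Q/A = 0.01156/0.0227 = 0.5091 m/s; Re = 5967; ε/D = 0.00118; Haaland → f = 0.03695; ΔP_A = f(L/D)(ρV²/2) = 1322 Pa.
Pipe B: V = Q/A = 0.01156/0.0172 = 0.6717 m/s; Re = 6854; ε/D = 0.000743; Haaland → f = 0.03512; ΔP_B = f(L/D)(ρV²/2) = 2169 Pa.
ΔP_A/ΔP_B = 1322/2169 = 0.610.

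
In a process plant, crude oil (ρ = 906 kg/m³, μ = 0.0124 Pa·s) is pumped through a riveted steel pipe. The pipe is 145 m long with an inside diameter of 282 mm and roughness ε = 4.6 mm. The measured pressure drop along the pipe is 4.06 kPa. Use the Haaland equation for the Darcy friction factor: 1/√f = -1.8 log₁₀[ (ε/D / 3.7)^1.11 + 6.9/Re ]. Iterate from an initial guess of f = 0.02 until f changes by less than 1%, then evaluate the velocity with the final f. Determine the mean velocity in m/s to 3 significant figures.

Rearranging Darcy-Weisbach: V = √(2·ΔP·D/(f·L·ρ)). With ε/D = 0.0046/0.282 = 0.0163, iterate starting from f = 0.02:
  f = 0.02 → V = √(2·4060·0.282/(0.02·145·906)) = 0.9336 m/s; Re = ρVD/μ = 1.924e+04; f → 0.04728
  f = 0.04728 → V = 0.6072 m/s; Re = 1.251e+04; f → 0.04837
  f = 0.04837 → V = 0.6003 m/s; Re = 1.237e+04; f → 0.04841
Converged (Δf/f < 1%). With the final f = 0.04841: V = √(2·4060·0.282/(0.04841·145·906)) = 0.6 m/s.

V ≈ 0.600 m/s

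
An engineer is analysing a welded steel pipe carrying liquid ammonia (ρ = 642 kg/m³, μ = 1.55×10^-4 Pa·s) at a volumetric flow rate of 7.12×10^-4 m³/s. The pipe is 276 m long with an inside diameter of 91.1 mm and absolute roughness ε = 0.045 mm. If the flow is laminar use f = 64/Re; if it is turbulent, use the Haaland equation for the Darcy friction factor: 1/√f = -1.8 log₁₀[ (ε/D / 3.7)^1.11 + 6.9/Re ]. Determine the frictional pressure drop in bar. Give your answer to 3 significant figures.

Cross-sectional area A = πD²/4 = π(0.0911)²/4 = 0.006518 m²; mean velocity V = Q/A = 0.000712/0.006518 = 0.1092 m/s.
Reynolds number Re = ρVD/μ = 642 · 0.1092 · 0.0911 / 0.000155 = 4.122e+04.
Re > 4000 → turbulent. Relative roughness ε/D = 4.5e-05/0.0911 = 0.000494. Haaland: 1/√f = -1.8 log₁₀[(0.000494/3.7)^1.11 + 6.9/4.122e+04] = -1.8 log₁₀[5e-05 + 0.000167] = 6.593, so f = 0.02301.
Darcy-Weisbach: ΔP = f(L/D)(ρV²/2) = 0.02301·(276/0.0911)·(642·0.1092²/2) = 0.02301·3030·3.83 = 267 Pa.
ΔP = 267 Pa = 0.00267 bar.

ΔP ≈ 0.00267 bar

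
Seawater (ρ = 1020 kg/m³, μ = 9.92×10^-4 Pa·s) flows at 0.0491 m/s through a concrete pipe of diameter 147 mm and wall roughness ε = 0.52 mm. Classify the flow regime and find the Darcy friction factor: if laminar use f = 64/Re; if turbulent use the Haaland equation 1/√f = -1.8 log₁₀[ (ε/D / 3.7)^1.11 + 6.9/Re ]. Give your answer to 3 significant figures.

f ≈ 0.0377

Re = ρVD/μ = 1020·0.0491·0.147/0.000992 = 7421.
Re > 4000 → turbulent. ε/D = 0.00052/0.147 = 0.00354; Haaland: 1/√f = -1.8 log₁₀[0.000445 + 0.00093] = 5.151, so f = 0.03769.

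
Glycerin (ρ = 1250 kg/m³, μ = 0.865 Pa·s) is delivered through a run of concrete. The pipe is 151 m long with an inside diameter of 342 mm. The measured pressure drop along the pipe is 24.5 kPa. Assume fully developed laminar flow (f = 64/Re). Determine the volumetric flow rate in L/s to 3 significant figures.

Q ≈ 63.0 L/s

For laminar flow, f = 64/Re with Re = ρVD/μ, so Darcy-Weisbach reduces to ΔP = 32μLV/D². Solving for V: V = ΔP·D²/(32μL) = 2.45e+04·(0.342)²/(32·0.865·151) = 0.6856 m/s.
Check: Re = ρVD/μ = 1250·0.6856·0.342/0.865 = 338.8 < 2300, so the laminar assumption holds.
Q = V·A = 0.6856·(π/4·0.342²) = 0.06298 m³/s = 63.0 L/s.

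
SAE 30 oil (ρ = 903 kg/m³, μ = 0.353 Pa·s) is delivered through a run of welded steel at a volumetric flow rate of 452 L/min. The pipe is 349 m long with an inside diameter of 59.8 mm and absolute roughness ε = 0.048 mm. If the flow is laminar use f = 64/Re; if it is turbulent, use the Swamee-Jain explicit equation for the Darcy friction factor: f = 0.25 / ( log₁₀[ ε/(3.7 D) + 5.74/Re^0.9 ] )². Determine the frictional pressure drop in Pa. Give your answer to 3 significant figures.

Q = 452 L/min = 452/60000 = 0.007533 m³/s.
Cross-sectional area A = πD²/4 = π(0.0598)²/4 = 0.002809 m²; mean velocity V = Q/A = 0.007533/0.002809 = 2.682 m/s.
Reynolds number Re = ρVD/μ = 903 · 2.682 · 0.0598 / 0.353 = 410.3.
Re < 2300 → laminar flow, so f = 64/Re = 64/410.3 = 0.156 (the turbulent correlation is not needed).
Darcy-Weisbach: ΔP = f(L/D)(ρV²/2) = 0.156·(349/0.0598)·(903·2.682²/2) = 0.156·5836·3248 = 2.957e+06 Pa.

ΔP ≈ 2.96×10^6 Pa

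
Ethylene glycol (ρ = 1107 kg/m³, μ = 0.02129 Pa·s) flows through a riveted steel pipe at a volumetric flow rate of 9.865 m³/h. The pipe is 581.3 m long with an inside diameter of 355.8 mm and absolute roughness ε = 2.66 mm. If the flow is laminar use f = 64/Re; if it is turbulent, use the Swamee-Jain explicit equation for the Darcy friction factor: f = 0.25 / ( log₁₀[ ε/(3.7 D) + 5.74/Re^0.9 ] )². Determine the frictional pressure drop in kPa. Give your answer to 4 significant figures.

Q = 9.865 m³/h = 9.865/3600 = 0.00274 m³/s.
Cross-sectional area A = πD²/4 = π(0.3558)²/4 = 0.09943 m²; mean velocity V = Q/A = 0.00274/0.09943 = 0.02756 m/s.
Reynolds number Re = ρVD/μ = 1107 · 0.02756 · 0.3558 / 0.0213 = 509.9.
Re < 2300 → laminar flow, so f = 64/Re = 64/509.9 = 0.1255 (the turbulent correlation is not needed).
Darcy-Weisbach: ΔP = f(L/D)(ρV²/2) = 0.1255·(581.3/0.3558)·(1107·0.02756²/2) = 0.1255·1634·0.4204 = 86.22 Pa.
ΔP = 86.22 Pa = 0.08622 kPa.

ΔP ≈ 0.08622 kPa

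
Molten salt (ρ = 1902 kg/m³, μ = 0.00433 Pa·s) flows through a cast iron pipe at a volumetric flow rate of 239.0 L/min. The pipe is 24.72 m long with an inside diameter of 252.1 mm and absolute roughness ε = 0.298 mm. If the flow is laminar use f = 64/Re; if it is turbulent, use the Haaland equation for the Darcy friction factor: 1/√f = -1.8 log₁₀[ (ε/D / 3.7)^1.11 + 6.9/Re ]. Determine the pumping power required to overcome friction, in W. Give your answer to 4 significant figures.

P ≈ 0.07902 W

Q = 239.0 L/min = 239.0/60000 = 0.003983 m³/s.
Cross-sectional area A = πD²/4 = π(0.2521)²/4 = 0.04992 m²; mean velocity V = Q/A = 0.003983/0.04992 = 0.0798 m/s.
Reynolds number Re = ρVD/μ = 1902 · 0.0798 · 0.2521 / 0.00433 = 8837.
Re > 4000 → turbulent. Relative roughness ε/D = 0.000298/0.2521 = 0.00118. Haaland: 1/√f = -1.8 log₁₀[(0.00118/3.7)^1.11 + 6.9/8837] = -1.8 log₁₀[0.000132 + 0.000781] = 5.471, so f = 0.0334.
Darcy-Weisbach: ΔP = f(L/D)(ρV²/2) = 0.0334·(24.72/0.2521)·(1902·0.0798²/2) = 0.0334·98.06·6.056 = 19.84 Pa.
Pumping power P = QΔP = 0.003983·19.84 = 0.079016 W = 0.07902 W.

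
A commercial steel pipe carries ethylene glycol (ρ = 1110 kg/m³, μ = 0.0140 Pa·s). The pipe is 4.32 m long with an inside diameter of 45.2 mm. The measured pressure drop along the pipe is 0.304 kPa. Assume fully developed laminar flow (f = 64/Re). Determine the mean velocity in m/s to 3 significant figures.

For laminar flow, f = 64/Re with Re = ρVD/μ, so Darcy-Weisbach reduces to ΔP = 32μLV/D². Solving for V: V = ΔP·D²/(32μL) = 304·(0.0452)²/(32·0.014·4.32) = 0.3209 m/s.
Check: Re = ρVD/μ = 1110·0.3209·0.0452/0.014 = 1150 < 2300, so the laminar assumption holds.

V ≈ 0.321 m/s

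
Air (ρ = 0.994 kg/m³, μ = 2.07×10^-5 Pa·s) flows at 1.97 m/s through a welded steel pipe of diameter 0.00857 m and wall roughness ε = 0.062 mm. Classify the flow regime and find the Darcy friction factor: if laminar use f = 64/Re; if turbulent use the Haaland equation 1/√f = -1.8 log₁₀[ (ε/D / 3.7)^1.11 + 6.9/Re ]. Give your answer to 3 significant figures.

Re = ρVD/μ = 0.994·1.97·0.00857/2.07e-05 = 810.7.
Re < 2300 → laminar, so f = 64/Re = 0.07894 (roughness is irrelevant in laminar flow).

f ≈ 0.0789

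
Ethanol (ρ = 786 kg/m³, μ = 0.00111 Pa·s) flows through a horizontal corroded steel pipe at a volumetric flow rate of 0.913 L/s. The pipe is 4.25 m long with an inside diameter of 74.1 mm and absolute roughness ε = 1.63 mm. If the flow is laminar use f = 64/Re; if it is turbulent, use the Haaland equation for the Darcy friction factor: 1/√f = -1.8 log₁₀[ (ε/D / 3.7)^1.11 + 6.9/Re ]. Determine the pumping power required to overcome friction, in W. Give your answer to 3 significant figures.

Q = 0.913 L/s = 0.913/1000 = 0.000913 m³/s.
Cross-sectional area A = πD²/4 = π(0.0741)²/4 = 0.004312 m²; mean velocity V = Q/A = 0.000913/0.004312 = 0.2117 m/s.
Reynolds number Re = ρVD/μ = 786 · 0.2117 · 0.0741 / 0.00111 = 1.111e+04.
Re > 4000 → turbulent. Relative roughness ε/D = 0.00163/0.0741 = 0.022. Haaland: 1/√f = -1.8 log₁₀[(0.022/3.7)^1.11 + 6.9/1.111e+04] = -1.8 log₁₀[0.00338 + 0.000621] = 4.315, so f = 0.0537.
Darcy-Weisbach: ΔP = f(L/D)(ρV²/2) = 0.0537·(4.25/0.0741)·(786·0.2117²/2) = 0.0537·57.35·17.61 = 54.25 Pa.
Pumping power P = QΔP = 0.000913·54.25 = 0.04953 W = 0.0495 W.

P ≈ 0.0495 W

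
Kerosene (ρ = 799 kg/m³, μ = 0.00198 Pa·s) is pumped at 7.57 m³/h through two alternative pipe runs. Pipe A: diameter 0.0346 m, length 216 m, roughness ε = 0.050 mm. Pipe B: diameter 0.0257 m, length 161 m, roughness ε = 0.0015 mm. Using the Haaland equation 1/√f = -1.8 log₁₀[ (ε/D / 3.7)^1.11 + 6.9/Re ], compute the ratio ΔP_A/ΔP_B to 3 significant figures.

Pipe A: V = Q/A = 0.002103/0.0009402 = 2.236 m/s; Re = 3.123e+04; ε/D = 0.00145; Haaland → f = 0.02648; ΔP_A = f(L/D)(ρV²/2) = 3.304e+05 Pa.
Pipe B: V = Q/A = 0.002103/0.0005187 = 4.054 m/s; Re = 4.204e+04; ε/D = 5.84e-05; Haaland → f = 0.02169; ΔP_B = f(L/D)(ρV²/2) = 8.918e+05 Pa.
ΔP_A/ΔP_B = 3.304e+05/8.918e+05 = 0.370.

ΔP_A/ΔP_B ≈ 0.370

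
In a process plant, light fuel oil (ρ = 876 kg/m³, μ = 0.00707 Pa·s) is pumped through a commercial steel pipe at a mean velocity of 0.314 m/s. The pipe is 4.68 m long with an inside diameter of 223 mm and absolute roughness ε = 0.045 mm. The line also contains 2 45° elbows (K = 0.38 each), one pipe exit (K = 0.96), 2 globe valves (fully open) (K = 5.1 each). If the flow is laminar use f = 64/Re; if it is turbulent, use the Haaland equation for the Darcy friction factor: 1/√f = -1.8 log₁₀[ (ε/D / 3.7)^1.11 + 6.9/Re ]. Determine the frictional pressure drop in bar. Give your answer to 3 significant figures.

ΔP ≈ 0.00544 bar

Reynolds number Re = ρVD/μ = 876 · 0.314 · 0.223 / 0.00707 = 8676.
Re > 4000 → turbulent. Relative roughness ε/D = 4.5e-05/0.223 = 0.000202. Haaland: 1/√f = -1.8 log₁₀[(0.000202/3.7)^1.11 + 6.9/8676] = -1.8 log₁₀[1.85e-05 + 0.000795] = 5.561, so f = 0.03234.
Total minor-loss coefficient ΣK = 2·0.38 + 1·0.96 + 2·5.1 = 11.9.
ΔP = [f·L/D + ΣK]·(ρV²/2) = [0.03234·4.68/0.223 + 11.9]·(876·0.314²/2) = [0.6786 + 11.9]·43.19 = 544.1 Pa.
ΔP = 544.1 Pa = 0.00544 bar.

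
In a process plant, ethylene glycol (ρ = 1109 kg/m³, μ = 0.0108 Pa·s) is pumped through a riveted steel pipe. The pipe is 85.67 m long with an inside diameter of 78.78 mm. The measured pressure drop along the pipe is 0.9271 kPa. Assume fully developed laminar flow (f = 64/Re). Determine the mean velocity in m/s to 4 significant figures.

For laminar flow, f = 64/Re with Re = ρVD/μ, so Darcy-Weisbach reduces to ΔP = 32μLV/D². Solving for V: V = ΔP·D²/(32μL) = 927.1·(0.07878)²/(32·0.0108·85.67) = 0.1943 m/s.
Check: Re = ρVD/μ = 1109·0.1943·0.07878/0.0108 = 1572 < 2300, so the laminar assumption holds.

V ≈ 0.1943 m/s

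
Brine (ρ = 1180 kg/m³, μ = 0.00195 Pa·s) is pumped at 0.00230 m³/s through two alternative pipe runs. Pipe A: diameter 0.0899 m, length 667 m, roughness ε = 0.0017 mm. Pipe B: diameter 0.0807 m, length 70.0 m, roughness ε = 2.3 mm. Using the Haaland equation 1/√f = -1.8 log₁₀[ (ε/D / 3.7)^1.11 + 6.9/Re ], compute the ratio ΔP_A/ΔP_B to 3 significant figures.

Pipe A: V = Q/A = 0.0023/0.006348 = 0.3623 m/s; Re = 1.971e+04; ε/D = 1.89e-05; Haaland → f = 0.02587; ΔP_A = f(L/D)(ρV²/2) = 1.487e+04 Pa.
Pipe B: V = Q/A = 0.0023/0.005115 = 0.4497 m/s; Re = 2.196e+04; ε/D = 0.0285; Haaland → f = 0.05751; ΔP_B = f(L/D)(ρV²/2) = 5951 Pa.
ΔP_A/ΔP_B = 1.487e+04/5951 = 2.50.

ΔP_A/ΔP_B ≈ 2.50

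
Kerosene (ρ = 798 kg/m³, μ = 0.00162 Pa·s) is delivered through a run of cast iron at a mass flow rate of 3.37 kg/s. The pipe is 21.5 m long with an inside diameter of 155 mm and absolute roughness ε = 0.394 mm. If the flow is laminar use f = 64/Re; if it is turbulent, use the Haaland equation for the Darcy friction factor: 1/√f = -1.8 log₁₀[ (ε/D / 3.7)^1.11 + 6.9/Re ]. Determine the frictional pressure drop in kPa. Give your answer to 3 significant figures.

ΔP ≈ 0.0864 kPa

A = πD²/4 = π(0.155)²/4 = 0.01887 m²; mean velocity V = ṁ/(ρA) = 3.37/(798 · 0.01887) = 0.2238 m/s.
Reynolds number Re = ρVD/μ = 798 · 0.2238 · 0.155 / 0.00162 = 1.709e+04.
Re > 4000 → turbulent. Relative roughness ε/D = 0.000394/0.155 = 0.00254. Haaland: 1/√f = -1.8 log₁₀[(0.00254/3.7)^1.11 + 6.9/1.709e+04] = -1.8 log₁₀[0.000308 + 0.000404] = 5.665, so f = 0.03116.
Darcy-Weisbach: ΔP = f(L/D)(ρV²/2) = 0.03116·(21.5/0.155)·(798·0.2238²/2) = 0.03116·138.7·19.99 = 86.37 Pa.
ΔP = 86.37 Pa = 0.0864 kPa.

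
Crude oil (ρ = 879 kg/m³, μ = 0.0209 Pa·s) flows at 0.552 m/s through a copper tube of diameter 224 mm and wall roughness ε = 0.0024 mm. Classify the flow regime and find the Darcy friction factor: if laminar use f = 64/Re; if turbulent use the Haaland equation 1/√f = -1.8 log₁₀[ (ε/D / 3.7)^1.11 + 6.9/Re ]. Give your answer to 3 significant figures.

f ≈ 0.0373

Re = ρVD/μ = 879·0.552·0.224/0.0209 = 5200.
Re > 4000 → turbulent. ε/D = 2.4e-06/0.224 = 1.07e-05; Haaland: 1/√f = -1.8 log₁₀[7.12e-07 + 0.00133] = 5.179, so f = 0.03729.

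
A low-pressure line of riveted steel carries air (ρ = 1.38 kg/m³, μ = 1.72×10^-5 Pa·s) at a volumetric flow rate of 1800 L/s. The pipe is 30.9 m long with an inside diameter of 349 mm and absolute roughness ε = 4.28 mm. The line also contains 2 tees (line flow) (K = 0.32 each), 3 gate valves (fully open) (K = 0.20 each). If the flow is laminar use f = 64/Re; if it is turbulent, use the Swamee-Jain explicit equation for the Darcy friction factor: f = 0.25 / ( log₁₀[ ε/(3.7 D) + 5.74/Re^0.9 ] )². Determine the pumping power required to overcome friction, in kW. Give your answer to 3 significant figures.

Q = 1800 L/s = 1800/1000 = 1.8 m³/s.
Cross-sectional area A = πD²/4 = π(0.349)²/4 = 0.09566 m²; mean velocity V = Q/A = 1.8/0.09566 = 18.82 m/s.
Reynolds number Re = ρVD/μ = 1.38 · 18.82 · 0.349 / 1.72e-05 = 5.269e+05.
Re > 4000 → turbulent. Relative roughness ε/D = 0.00428/0.349 = 0.0123. Swamee-Jain: f = 0.25/(log₁₀[0.0123/3.7 + 5.74/5.269e+05^0.9])² = 0.25/(log₁₀[0.00331 + 4.07e-05])² = 0.25/(-2.474)² = 0.04084.
Total minor-loss coefficient ΣK = 2·0.32 + 3·0.2 = 1.24.
ΔP = [f·L/D + ΣK]·(ρV²/2) = [0.04084·30.9/0.349 + 1.24]·(1.38·18.82²/2) = [3.616 + 1.24]·244.3 = 1186 Pa.
Pumping power P = QΔP = 1.8·1186 = 2135 W = 2.14 kW.

P ≈ 2.14 kW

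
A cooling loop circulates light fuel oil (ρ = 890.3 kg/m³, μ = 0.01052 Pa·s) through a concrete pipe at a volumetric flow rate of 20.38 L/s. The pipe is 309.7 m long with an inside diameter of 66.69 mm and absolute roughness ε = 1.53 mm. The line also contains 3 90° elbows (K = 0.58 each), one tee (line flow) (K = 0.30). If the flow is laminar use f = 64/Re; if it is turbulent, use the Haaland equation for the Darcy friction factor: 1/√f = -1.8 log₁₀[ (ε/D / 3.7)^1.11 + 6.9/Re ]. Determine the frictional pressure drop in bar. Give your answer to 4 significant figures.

ΔP ≈ 37.23 bar

Q = 20.38 L/s = 20.38/1000 = 0.02038 m³/s.
Cross-sectional area A = πD²/4 = π(0.06669)²/4 = 0.003493 m²; mean velocity V = Q/A = 0.02038/0.003493 = 5.834 m/s.
Reynolds number Re = ρVD/μ = 890.3 · 5.834 · 0.06669 / 0.0105 = 3.293e+04.
Re > 4000 → turbulent. Relative roughness ε/D = 0.00153/0.06669 = 0.0229. Haaland: 1/√f = -1.8 log₁₀[(0.0229/3.7)^1.11 + 6.9/3.293e+04] = -1.8 log₁₀[0.00354 + 0.00021] = 4.366, so f = 0.05246.
Total minor-loss coefficient ΣK = 3·0.58 + 1·0.3 = 2.04.
ΔP = [f·L/D + ΣK]·(ρV²/2) = [0.05246·309.7/0.06669 + 2.04]·(890.3·5.834²/2) = [243.6 + 2.04]·1.515e+04 = 3.723e+06 Pa.
ΔP = 3.723e+06 Pa = 37.23 bar.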